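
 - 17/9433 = -1 + 9416/9433  =  -0.00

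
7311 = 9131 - 1820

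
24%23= 1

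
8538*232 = 1980816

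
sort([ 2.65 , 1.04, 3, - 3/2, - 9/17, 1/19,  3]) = [-3/2, - 9/17, 1/19, 1.04,2.65, 3,3]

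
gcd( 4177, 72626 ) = 1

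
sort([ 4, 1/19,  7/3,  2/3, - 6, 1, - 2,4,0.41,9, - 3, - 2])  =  [ - 6, - 3, - 2,- 2,1/19,0.41,2/3,1, 7/3, 4,4, 9 ] 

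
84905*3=254715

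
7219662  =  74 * 97563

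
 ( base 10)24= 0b11000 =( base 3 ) 220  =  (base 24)10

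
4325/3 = 1441 + 2/3 = 1441.67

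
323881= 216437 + 107444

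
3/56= 3/56 = 0.05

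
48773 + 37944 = 86717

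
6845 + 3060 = 9905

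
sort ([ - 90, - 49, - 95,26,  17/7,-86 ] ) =[-95,-90,  -  86, -49,17/7, 26] 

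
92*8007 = 736644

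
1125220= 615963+509257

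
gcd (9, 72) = 9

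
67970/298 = 33985/149  =  228.09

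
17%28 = 17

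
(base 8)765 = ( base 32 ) FL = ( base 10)501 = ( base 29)h8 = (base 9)616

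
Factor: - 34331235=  - 3^1*5^1*2288749^1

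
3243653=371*8743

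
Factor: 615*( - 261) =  - 160515  =  -3^3*5^1 *29^1*41^1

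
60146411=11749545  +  48396866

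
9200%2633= 1301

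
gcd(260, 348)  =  4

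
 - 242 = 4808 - 5050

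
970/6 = 485/3=161.67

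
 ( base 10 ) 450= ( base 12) 316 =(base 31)eg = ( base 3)121200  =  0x1c2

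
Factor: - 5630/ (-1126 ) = 5 = 5^1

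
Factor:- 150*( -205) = 30750 = 2^1*3^1*5^3*41^1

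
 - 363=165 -528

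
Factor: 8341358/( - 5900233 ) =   -  2^1*307^(-1)*19219^ (- 1)*4170679^1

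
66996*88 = 5895648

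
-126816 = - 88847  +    -  37969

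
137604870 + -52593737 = 85011133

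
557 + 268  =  825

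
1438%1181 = 257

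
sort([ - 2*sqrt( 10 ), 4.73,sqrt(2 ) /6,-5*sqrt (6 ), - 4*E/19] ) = [ - 5*sqrt( 6),-2*sqrt(10), -4*E/19,  sqrt( 2) /6, 4.73] 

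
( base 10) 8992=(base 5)241432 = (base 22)icg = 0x2320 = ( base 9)13301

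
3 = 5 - 2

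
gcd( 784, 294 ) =98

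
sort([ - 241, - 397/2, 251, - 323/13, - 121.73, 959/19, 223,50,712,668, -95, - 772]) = [-772, - 241 ,-397/2, - 121.73,- 95, -323/13, 50,959/19, 223, 251,668, 712]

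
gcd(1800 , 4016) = 8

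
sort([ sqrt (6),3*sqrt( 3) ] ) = [ sqrt( 6), 3*sqrt( 3) ] 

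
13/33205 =13/33205 =0.00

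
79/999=79/999 = 0.08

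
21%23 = 21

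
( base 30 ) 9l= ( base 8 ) 443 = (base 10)291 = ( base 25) bg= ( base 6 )1203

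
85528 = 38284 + 47244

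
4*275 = 1100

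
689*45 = 31005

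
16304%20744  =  16304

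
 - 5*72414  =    -  362070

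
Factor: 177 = 3^1*59^1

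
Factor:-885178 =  - 2^1*7^1*23^1*2749^1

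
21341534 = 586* 36419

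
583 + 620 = 1203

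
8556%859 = 825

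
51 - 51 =0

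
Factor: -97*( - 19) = 1843 = 19^1*97^1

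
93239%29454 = 4877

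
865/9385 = 173/1877 = 0.09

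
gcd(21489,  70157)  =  1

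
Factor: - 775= -5^2*31^1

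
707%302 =103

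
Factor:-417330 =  - 2^1*3^2 * 5^1*4637^1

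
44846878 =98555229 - 53708351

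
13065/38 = 13065/38 = 343.82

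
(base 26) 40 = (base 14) 76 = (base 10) 104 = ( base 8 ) 150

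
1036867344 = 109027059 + 927840285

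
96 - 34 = 62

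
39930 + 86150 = 126080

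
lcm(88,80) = 880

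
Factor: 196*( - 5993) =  - 2^2*7^2*13^1*461^1 = - 1174628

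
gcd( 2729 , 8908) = 1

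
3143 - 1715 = 1428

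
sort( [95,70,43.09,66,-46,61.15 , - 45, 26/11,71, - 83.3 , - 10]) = [ - 83.3, - 46,-45,  -  10,26/11,  43.09, 61.15, 66, 70,71,95 ]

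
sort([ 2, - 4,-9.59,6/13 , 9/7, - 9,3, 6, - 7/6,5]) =[ - 9.59,-9,  -  4, -7/6,6/13,9/7, 2, 3, 5, 6]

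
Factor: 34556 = 2^2 * 53^1*163^1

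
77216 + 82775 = 159991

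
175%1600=175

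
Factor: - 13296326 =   -  2^1*29^1 * 229247^1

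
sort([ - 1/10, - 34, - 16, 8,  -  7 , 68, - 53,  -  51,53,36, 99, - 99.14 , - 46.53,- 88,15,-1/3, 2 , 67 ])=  [- 99.14,-88, - 53, - 51, - 46.53, - 34 , - 16, - 7,- 1/3,  -  1/10,  2,8, 15, 36 , 53,67, 68, 99]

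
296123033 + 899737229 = 1195860262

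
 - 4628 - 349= -4977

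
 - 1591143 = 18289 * ( - 87) 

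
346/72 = 173/36 = 4.81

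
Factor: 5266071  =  3^2 * 585119^1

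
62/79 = 62/79 = 0.78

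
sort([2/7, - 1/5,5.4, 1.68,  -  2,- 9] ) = [-9,-2, - 1/5,  2/7, 1.68, 5.4]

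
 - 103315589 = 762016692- 865332281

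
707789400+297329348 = 1005118748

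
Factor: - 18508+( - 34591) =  - 53099 = -29^1*1831^1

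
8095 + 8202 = 16297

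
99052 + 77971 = 177023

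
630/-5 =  - 126 + 0/1=- 126.00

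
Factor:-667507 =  - 667507^1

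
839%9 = 2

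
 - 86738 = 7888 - 94626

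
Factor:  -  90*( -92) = 2^3 * 3^2*5^1 * 23^1 =8280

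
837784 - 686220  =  151564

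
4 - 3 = 1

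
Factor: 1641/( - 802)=- 2^( - 1)*3^1*401^(-1)*547^1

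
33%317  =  33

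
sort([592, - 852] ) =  [-852,592 ] 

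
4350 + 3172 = 7522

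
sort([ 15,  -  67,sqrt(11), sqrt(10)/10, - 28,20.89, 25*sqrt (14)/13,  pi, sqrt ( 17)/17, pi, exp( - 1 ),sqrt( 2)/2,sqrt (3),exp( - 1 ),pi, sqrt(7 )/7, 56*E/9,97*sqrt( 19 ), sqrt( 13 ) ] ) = [ - 67,-28, sqrt(17)/17,sqrt( 10)/10,exp (- 1), exp( - 1),  sqrt( 7)/7 , sqrt(2)/2,sqrt( 3 ), pi,pi, pi,sqrt (11),  sqrt ( 13),  25*sqrt ( 14)/13, 15, 56*E/9,20.89,97 * sqrt ( 19)]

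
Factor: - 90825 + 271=  -  90554 = -  2^1 * 19^1*2383^1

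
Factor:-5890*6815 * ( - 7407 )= 2^1 * 3^2*5^2*19^1*29^1*31^1*47^1*823^1   =  297319572450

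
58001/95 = 58001/95 =610.54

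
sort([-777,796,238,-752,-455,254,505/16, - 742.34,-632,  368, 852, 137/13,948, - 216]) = [ - 777, - 752,-742.34, - 632,  -  455, - 216,137/13, 505/16,  238,  254, 368, 796,852,948] 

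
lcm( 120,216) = 1080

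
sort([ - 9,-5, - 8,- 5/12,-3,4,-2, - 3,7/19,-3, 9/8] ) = [-9, - 8,-5, - 3,-3, - 3, - 2,- 5/12 , 7/19,9/8,4] 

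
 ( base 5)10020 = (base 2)1001111011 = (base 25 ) 10A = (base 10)635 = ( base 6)2535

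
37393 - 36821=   572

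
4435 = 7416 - 2981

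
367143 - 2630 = 364513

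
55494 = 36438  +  19056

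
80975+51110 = 132085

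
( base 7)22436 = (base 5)140321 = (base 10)5711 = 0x164f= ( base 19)FFB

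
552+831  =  1383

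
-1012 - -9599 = 8587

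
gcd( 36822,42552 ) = 6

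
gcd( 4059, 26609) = 451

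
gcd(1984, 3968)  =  1984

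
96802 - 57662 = 39140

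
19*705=13395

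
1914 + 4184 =6098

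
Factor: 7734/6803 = 2^1*3^1*1289^1 *6803^( - 1 )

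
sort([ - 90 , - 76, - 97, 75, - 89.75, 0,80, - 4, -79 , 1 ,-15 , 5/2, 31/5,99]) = [ - 97, - 90, - 89.75, - 79 , - 76,-15 ,-4,0,1,5/2 , 31/5, 75, 80 , 99 ] 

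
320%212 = 108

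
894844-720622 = 174222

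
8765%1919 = 1089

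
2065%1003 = 59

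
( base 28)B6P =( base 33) 836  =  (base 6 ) 104453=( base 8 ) 21161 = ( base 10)8817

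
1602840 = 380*4218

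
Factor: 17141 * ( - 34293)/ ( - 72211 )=3^1 * 7^1*23^1*61^1 * 71^1*  281^1*72211^(-1 ) = 587816313/72211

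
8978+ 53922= 62900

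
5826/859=6 + 672/859 =6.78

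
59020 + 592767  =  651787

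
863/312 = 863/312  =  2.77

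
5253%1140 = 693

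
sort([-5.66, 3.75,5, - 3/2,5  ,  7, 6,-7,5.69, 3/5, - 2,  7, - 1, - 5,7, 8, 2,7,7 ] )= [ - 7, - 5.66,- 5, - 2, - 3/2,-1,3/5,2,3.75, 5,5,5.69,6,7,  7, 7,7, 7,8 ]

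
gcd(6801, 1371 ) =3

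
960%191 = 5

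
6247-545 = 5702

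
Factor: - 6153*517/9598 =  - 3181101/9598 = - 2^(  -  1)*3^1*7^1*11^1*47^1*293^1 * 4799^( - 1 )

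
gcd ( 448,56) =56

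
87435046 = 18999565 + 68435481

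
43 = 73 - 30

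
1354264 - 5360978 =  - 4006714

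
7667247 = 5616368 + 2050879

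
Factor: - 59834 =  - 2^1*29917^1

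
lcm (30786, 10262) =30786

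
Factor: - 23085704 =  - 2^3*2885713^1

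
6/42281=6/42281 = 0.00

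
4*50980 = 203920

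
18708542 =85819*218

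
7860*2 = 15720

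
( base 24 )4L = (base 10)117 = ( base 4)1311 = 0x75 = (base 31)3o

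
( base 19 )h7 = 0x14A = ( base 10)330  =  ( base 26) ci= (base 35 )9F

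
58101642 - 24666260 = 33435382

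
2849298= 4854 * 587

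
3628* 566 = 2053448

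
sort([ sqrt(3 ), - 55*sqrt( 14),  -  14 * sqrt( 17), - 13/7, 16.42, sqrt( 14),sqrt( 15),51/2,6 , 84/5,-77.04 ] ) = [ - 55*sqrt( 14),  -  77.04,-14*sqrt(17), - 13/7,sqrt( 3), sqrt( 14),sqrt( 15),6, 16.42,84/5, 51/2] 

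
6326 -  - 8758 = 15084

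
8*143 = 1144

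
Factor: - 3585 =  - 3^1* 5^1*239^1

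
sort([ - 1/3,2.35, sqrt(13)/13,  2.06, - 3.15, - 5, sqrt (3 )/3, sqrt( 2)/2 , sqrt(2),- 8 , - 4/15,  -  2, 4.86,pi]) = [ - 8 , - 5, - 3.15, - 2, - 1/3, - 4/15, sqrt( 13) /13, sqrt (3) /3 , sqrt(2)/2, sqrt( 2),2.06, 2.35,  pi, 4.86 ]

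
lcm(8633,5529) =492081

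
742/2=371 = 371.00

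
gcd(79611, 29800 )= 1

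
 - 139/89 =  - 139/89=- 1.56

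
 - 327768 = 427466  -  755234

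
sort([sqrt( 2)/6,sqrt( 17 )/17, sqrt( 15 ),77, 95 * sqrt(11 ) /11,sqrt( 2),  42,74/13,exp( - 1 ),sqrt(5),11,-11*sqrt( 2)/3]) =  [ - 11*sqrt( 2)/3,sqrt( 2 ) /6,sqrt( 17)/17,exp( -1 )  ,  sqrt( 2 ),sqrt( 5),  sqrt( 15 ),74/13,11,  95*sqrt( 11 )/11, 42,77]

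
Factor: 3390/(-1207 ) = -2^1*3^1*5^1* 17^( - 1)*71^( - 1 )*113^1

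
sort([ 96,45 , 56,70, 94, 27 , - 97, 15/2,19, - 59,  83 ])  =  [ - 97, - 59, 15/2,19,27, 45,  56,70, 83, 94,96] 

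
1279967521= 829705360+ 450262161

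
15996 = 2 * 7998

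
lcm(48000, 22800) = 912000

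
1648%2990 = 1648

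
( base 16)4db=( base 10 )1243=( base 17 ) 452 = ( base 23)281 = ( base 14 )64b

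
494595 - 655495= - 160900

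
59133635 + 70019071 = 129152706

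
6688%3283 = 122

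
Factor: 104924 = 2^2*17^1*1543^1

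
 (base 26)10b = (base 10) 687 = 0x2af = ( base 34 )k7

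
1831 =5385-3554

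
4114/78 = 2057/39 = 52.74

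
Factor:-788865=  - 3^1*5^1*7^1*11^1*683^1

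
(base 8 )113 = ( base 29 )2h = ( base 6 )203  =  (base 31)2D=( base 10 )75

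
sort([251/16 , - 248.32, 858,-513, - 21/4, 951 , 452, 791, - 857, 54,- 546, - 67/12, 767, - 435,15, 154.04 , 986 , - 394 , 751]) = [ - 857,-546 , - 513, - 435, - 394, -248.32,-67/12, - 21/4,15, 251/16, 54, 154.04, 452 , 751,767, 791  ,  858,951,986]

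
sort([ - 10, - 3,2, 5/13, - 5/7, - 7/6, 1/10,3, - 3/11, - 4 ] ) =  [ - 10, - 4,-3, - 7/6,-5/7, - 3/11, 1/10, 5/13,2, 3]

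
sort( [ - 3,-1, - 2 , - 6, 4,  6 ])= [-6, - 3, - 2, - 1,4,6]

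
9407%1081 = 759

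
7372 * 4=29488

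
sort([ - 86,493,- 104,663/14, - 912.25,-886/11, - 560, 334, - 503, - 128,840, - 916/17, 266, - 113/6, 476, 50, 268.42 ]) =[ - 912.25, - 560,-503  , - 128, - 104, - 86, - 886/11, - 916/17, - 113/6, 663/14 , 50 , 266, 268.42, 334, 476,493, 840] 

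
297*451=133947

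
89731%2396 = 1079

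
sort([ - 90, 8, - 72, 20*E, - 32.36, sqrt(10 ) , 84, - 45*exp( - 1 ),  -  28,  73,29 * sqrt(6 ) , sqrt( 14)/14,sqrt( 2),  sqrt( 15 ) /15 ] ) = [ - 90,- 72, - 32.36,-28, - 45*exp ( -1 ), sqrt(15)/15 , sqrt( 14) /14,sqrt( 2), sqrt( 10), 8, 20*E, 29*sqrt(6), 73,84 ]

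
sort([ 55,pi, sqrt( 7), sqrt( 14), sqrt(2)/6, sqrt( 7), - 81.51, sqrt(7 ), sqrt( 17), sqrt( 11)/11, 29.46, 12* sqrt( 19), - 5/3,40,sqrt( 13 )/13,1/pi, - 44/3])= [-81.51, - 44/3,- 5/3, sqrt(2)/6, sqrt( 13)/13, sqrt( 11)/11, 1/pi , sqrt(7 ),  sqrt(7), sqrt( 7 ), pi, sqrt( 14) , sqrt(17),29.46, 40, 12*sqrt( 19),55]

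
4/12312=1/3078 = 0.00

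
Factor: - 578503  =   - 578503^1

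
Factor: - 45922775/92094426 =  - 2^( - 1 )*3^( - 2)*5^2*101^( - 1)*179^ ( - 1)*283^(- 1) * 1836911^1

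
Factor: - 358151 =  - 557^1* 643^1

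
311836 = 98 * 3182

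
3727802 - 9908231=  - 6180429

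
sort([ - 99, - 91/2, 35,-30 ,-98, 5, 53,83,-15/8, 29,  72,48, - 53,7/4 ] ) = [ - 99,  -  98,-53,-91/2, -30, - 15/8, 7/4,5,29, 35,48 , 53, 72, 83 ]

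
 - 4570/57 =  - 81 + 47/57 = - 80.18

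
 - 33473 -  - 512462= 478989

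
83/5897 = 83/5897 = 0.01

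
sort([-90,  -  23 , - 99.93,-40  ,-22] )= [ - 99.93, - 90,-40,  -  23, - 22]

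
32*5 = 160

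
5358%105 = 3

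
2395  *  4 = 9580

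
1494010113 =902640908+591369205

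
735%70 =35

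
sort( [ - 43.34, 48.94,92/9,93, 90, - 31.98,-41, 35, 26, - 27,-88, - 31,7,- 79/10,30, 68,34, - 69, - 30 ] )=[ - 88, - 69,- 43.34, - 41, - 31.98,-31, - 30,-27,-79/10, 7, 92/9, 26, 30,34,35,48.94, 68, 90, 93]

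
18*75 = 1350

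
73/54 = 1 + 19/54 = 1.35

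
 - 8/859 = -1 + 851/859 = -0.01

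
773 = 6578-5805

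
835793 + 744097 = 1579890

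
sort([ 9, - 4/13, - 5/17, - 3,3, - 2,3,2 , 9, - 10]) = [ - 10,- 3 , - 2, - 4/13,  -  5/17,2,3,3,9 , 9 ] 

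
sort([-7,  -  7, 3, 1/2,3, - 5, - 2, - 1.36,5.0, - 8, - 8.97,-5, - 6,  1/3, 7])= [  -  8.97,-8,- 7, - 7, - 6 , - 5, - 5, - 2, - 1.36, 1/3,1/2,3 , 3, 5.0,7 ]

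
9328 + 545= 9873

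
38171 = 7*5453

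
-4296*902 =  - 3874992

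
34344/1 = 34344  =  34344.00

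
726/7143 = 242/2381  =  0.10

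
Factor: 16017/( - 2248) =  - 57/8 = - 2^( - 3)*3^1*19^1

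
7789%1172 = 757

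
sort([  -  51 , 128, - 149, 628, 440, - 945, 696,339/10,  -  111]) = [-945, -149, - 111,  -  51, 339/10,  128,440, 628, 696] 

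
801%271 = 259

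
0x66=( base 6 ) 250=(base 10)102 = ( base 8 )146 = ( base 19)57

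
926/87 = 926/87=10.64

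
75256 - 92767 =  - 17511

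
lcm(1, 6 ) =6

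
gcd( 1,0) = 1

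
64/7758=32/3879 = 0.01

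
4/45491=4/45491= 0.00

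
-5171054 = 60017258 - 65188312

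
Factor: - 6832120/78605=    - 2^3 *79^( - 1)*109^1* 199^( - 1 )*1567^1 = - 1366424/15721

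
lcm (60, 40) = 120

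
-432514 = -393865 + -38649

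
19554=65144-45590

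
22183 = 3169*7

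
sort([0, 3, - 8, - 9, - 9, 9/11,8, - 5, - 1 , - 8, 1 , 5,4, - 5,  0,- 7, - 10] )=[- 10, - 9, - 9,  -  8, - 8, - 7, - 5,- 5, - 1, 0,0, 9/11, 1,3,4, 5,8 ]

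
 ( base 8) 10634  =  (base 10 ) 4508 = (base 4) 1012130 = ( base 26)6HA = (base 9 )6158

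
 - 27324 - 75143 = -102467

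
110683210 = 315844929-205161719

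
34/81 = 34/81 = 0.42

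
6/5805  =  2/1935 =0.00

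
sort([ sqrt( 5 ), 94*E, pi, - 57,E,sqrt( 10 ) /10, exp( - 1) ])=[ - 57,  sqrt( 10 ) /10, exp( - 1 ), sqrt ( 5),E,  pi,  94*E]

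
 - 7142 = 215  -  7357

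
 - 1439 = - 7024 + 5585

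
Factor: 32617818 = 2^1*3^2*23^1 *78787^1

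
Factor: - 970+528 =-2^1*13^1*17^1 = - 442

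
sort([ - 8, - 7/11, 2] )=[ - 8,-7/11,2 ]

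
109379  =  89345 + 20034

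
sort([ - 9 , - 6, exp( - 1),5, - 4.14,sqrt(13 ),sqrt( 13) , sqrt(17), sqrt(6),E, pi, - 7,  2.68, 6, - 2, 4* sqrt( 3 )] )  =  [ - 9, - 7, -6  , -4.14, - 2, exp(-1), sqrt(6 ), 2.68, E, pi,sqrt(13), sqrt( 13),sqrt(17),5,6,  4*  sqrt(3 ) ]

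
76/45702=38/22851 = 0.00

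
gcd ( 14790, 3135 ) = 15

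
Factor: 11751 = 3^1 * 3917^1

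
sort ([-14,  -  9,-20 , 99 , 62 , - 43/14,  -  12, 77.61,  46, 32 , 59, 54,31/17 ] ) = [  -  20 , - 14 , - 12, - 9, - 43/14, 31/17, 32,46,54,59 , 62 , 77.61, 99]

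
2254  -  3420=- 1166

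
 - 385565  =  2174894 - 2560459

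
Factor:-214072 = -2^3*26759^1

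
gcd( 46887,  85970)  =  1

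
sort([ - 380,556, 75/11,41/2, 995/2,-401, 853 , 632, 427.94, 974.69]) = [-401,-380, 75/11,41/2,  427.94, 995/2,556, 632, 853 , 974.69]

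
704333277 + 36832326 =741165603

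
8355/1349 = 8355/1349 = 6.19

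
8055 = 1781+6274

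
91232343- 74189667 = 17042676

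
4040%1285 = 185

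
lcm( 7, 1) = 7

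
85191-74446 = 10745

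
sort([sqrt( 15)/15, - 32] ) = [-32,sqrt( 15)/15 ] 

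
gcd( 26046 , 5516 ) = 2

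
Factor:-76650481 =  - 1051^1*  72931^1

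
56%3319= 56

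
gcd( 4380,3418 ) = 2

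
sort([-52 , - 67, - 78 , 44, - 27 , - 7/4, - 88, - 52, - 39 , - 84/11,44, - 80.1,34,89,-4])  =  [ - 88, - 80.1, - 78, - 67 ,  -  52, - 52,-39, - 27, - 84/11, - 4 , - 7/4, 34,44,  44,89] 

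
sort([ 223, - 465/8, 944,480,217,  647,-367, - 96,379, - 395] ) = [ - 395, - 367, - 96, - 465/8, 217, 223, 379, 480,  647, 944 ] 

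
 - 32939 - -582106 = 549167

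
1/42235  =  1/42235 = 0.00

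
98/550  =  49/275 = 0.18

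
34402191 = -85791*( - 401)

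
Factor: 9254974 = 2^1*4627487^1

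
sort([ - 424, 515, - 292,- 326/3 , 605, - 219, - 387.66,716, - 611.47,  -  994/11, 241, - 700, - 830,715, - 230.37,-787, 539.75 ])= [ - 830, - 787 ,-700, - 611.47, - 424, - 387.66, - 292, - 230.37,  -  219, - 326/3, - 994/11, 241, 515, 539.75, 605, 715,716]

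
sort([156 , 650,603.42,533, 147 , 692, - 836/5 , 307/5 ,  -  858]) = [ - 858, - 836/5, 307/5 , 147, 156, 533,  603.42,650, 692]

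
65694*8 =525552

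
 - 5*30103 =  - 150515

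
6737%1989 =770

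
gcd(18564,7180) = 4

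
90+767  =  857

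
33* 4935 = 162855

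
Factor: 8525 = 5^2*11^1*31^1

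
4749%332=101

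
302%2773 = 302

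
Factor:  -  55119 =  - 3^1* 19^1*967^1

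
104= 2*52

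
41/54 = 41/54 = 0.76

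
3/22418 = 3/22418 = 0.00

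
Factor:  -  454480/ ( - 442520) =2^1*19^1 * 37^ (  -  1)= 38/37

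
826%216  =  178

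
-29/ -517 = 29/517 = 0.06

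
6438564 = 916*7029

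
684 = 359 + 325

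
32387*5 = 161935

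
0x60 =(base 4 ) 1200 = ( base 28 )3C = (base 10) 96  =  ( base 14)6c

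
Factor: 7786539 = 3^2*37^1*67^1*349^1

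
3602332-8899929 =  -5297597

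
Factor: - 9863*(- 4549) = 44866787 =7^1*1409^1*4549^1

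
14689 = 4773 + 9916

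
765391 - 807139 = -41748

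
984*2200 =2164800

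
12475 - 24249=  - 11774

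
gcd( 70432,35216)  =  35216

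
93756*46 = 4312776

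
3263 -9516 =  - 6253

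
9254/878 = 4627/439  =  10.54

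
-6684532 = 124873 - 6809405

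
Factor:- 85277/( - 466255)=5^(  -  1 )*53^1 * 1609^1*93251^( - 1 )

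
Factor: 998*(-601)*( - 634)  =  380271932 = 2^2*317^1*499^1 * 601^1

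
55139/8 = 6892  +  3/8 = 6892.38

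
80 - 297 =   -  217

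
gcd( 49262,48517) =1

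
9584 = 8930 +654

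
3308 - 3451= - 143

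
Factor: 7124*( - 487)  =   - 3469388= -2^2*13^1*137^1*487^1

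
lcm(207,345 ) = 1035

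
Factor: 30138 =2^1*3^1*5023^1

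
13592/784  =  17 + 33/98=   17.34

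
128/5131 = 128/5131=0.02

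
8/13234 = 4/6617=0.00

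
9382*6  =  56292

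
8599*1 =8599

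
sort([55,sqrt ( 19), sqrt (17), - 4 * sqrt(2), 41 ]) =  [ - 4*sqrt(2), sqrt( 17 ) , sqrt (19 ), 41, 55 ] 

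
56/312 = 7/39 = 0.18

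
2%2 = 0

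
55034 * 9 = 495306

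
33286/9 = 33286/9= 3698.44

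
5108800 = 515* 9920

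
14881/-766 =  - 14881/766 =-19.43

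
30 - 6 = 24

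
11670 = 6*1945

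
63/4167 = 7/463 =0.02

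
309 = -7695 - -8004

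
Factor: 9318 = 2^1* 3^1*1553^1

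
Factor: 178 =2^1*89^1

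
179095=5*35819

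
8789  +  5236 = 14025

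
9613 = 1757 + 7856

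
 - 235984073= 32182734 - 268166807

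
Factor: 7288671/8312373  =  3^(  -  1 )*13^1*43^( - 1)*47^(-1)*457^(-1)*186889^1  =  2429557/2770791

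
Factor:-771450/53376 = - 2^(  -  6 )*5^2*37^1 = - 925/64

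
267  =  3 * 89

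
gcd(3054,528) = 6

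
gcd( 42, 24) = 6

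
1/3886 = 1/3886 = 0.00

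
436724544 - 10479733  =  426244811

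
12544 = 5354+7190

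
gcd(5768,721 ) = 721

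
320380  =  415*772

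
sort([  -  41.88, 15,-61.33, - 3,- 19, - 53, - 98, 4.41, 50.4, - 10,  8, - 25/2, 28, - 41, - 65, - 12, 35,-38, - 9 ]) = [ - 98,  -  65, - 61.33,-53,  -  41.88, - 41,-38, - 19, - 25/2, - 12, - 10,- 9,-3, 4.41, 8,15 , 28, 35, 50.4]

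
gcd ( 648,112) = 8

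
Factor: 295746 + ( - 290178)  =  5568 = 2^6*3^1*29^1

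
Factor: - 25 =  - 5^2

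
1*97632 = 97632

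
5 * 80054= 400270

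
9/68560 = 9/68560=0.00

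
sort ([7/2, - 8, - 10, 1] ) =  [ - 10, - 8,1,7/2 ] 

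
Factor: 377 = 13^1*29^1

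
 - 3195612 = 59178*(- 54)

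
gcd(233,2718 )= 1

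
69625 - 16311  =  53314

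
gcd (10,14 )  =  2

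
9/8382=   3/2794= 0.00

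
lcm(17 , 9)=153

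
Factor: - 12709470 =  - 2^1*3^1*5^1*423649^1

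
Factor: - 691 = - 691^1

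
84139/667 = 126+97/667  =  126.15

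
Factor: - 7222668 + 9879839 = 11^1*241561^1 = 2657171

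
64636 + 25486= 90122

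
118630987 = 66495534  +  52135453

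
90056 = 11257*8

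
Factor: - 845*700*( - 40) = 2^5*5^4*7^1*13^2 = 23660000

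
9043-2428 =6615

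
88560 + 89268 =177828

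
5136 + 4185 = 9321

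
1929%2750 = 1929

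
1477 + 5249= 6726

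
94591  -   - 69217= 163808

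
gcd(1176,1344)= 168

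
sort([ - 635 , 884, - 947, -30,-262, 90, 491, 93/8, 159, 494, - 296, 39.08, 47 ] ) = [ - 947, - 635,  -  296, - 262, - 30,  93/8, 39.08,47, 90, 159,  491, 494,884 ] 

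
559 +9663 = 10222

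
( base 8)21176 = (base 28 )b7a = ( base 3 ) 110010001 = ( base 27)c31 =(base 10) 8830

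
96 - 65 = 31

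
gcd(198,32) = 2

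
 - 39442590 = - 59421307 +19978717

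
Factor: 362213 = 362213^1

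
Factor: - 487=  - 487^1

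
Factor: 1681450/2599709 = 2^1*5^2*7^ ( - 1) * 33629^1 *371387^( - 1) 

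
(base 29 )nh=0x2AC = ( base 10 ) 684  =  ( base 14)36c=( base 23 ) 16H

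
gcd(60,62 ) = 2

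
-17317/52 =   -  17317/52  =  - 333.02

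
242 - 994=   -  752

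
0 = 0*43402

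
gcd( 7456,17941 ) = 233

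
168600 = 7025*24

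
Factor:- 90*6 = -540 = - 2^2 *3^3* 5^1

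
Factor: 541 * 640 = 346240=2^7* 5^1*541^1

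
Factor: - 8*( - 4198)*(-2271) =-2^4*3^1 * 757^1 * 2099^1 = - 76269264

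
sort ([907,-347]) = [ - 347,  907] 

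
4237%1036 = 93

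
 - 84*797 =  - 66948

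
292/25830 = 146/12915 = 0.01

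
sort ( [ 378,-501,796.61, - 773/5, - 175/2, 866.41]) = [ - 501, - 773/5,- 175/2, 378,796.61,  866.41] 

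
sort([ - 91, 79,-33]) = [ - 91,-33, 79]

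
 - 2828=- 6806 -  -  3978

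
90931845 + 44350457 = 135282302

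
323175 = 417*775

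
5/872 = 5/872 = 0.01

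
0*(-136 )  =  0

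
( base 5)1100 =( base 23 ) 6C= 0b10010110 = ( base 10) 150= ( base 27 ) 5F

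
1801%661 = 479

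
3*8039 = 24117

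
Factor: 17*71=17^1*71^1=1207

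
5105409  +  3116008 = 8221417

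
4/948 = 1/237  =  0.00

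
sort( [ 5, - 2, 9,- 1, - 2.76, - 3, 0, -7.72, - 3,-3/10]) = [ - 7.72 ,  -  3, - 3,- 2.76, - 2,-1, - 3/10, 0, 5,9 ]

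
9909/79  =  9909/79 = 125.43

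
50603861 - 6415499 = 44188362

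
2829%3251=2829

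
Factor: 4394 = 2^1*13^3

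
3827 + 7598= 11425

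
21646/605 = 35 + 471/605 =35.78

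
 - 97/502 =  - 97/502 = - 0.19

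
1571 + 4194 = 5765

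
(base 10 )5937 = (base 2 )1011100110001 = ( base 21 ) d9f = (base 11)4508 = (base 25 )9CC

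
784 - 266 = 518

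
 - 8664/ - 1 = 8664 + 0/1 = 8664.00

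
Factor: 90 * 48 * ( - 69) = - 298080 =- 2^5 * 3^4*5^1 * 23^1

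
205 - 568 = - 363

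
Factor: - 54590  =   - 2^1*5^1*53^1*103^1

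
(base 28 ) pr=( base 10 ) 727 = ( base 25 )142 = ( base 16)2d7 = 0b1011010111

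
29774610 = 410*72621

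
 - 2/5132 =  - 1/2566 = - 0.00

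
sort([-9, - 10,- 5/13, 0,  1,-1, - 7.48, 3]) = [ - 10, - 9, - 7.48, - 1 , - 5/13,0,1 , 3 ]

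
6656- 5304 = 1352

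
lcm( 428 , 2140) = 2140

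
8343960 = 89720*93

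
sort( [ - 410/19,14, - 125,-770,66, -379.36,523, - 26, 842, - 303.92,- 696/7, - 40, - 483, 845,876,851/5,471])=[ - 770, -483, - 379.36,-303.92,-125,-696/7,-40, - 26, - 410/19 , 14,66,851/5,471,523, 842,845 , 876]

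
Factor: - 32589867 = - 3^1*17^1*83^1*7699^1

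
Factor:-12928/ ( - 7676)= 2^5*19^ ( - 1 ) = 32/19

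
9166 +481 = 9647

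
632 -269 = 363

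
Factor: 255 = 3^1*5^1*17^1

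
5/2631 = 5/2631= 0.00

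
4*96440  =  385760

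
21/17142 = 7/5714= 0.00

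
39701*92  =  3652492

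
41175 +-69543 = - 28368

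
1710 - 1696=14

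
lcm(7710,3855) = 7710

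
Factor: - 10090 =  - 2^1*5^1*1009^1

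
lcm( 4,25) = 100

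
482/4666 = 241/2333 = 0.10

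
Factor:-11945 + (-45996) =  - 13^1*4457^1 = -57941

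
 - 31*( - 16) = 496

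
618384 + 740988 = 1359372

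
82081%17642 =11513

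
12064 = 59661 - 47597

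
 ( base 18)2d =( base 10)49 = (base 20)29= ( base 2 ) 110001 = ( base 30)1J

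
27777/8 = 27777/8 = 3472.12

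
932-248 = 684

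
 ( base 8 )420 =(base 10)272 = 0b100010000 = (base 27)A2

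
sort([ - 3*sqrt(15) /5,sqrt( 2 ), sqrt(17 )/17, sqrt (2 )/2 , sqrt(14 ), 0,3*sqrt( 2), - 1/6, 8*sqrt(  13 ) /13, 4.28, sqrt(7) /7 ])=[ - 3*sqrt( 15) /5, - 1/6, 0 , sqrt(17 ) /17, sqrt(7)/7 , sqrt(2)/2,  sqrt( 2),8*sqrt ( 13 ) /13,sqrt(14),3 * sqrt( 2)  ,  4.28] 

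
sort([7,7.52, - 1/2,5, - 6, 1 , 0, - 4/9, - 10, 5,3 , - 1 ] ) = [ - 10 , - 6, - 1, - 1/2,-4/9,0,1,3,5 , 5, 7,7.52 ]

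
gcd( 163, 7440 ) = 1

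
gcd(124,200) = 4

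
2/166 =1/83 = 0.01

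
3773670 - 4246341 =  - 472671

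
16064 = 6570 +9494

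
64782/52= 1245 + 21/26 = 1245.81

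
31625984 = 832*38012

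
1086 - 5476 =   -  4390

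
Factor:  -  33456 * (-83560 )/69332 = 2^5*3^1 * 5^1 * 17^1*41^1 * 2089^1*17333^( - 1)= 698895840/17333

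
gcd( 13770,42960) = 30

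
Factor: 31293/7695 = 61/15 = 3^ ( - 1)*5^(- 1) * 61^1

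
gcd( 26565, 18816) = 21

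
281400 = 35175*8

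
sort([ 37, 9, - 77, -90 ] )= [- 90,-77, 9, 37] 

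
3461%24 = 5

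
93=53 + 40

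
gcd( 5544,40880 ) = 56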